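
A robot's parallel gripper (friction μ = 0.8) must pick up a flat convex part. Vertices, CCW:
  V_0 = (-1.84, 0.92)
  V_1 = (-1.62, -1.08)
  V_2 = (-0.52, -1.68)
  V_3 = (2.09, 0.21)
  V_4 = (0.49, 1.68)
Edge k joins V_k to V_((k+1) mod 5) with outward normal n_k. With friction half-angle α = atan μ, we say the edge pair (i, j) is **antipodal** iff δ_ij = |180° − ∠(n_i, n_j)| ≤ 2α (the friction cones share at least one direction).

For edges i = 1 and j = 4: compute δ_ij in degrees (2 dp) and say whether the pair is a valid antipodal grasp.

δ = 46.68°, valid

α = atan 0.8 = 38.66°;  2α = 77.32°
edge 1: e_1 = (+1.10, -0.60);  n_1 = (-0.4789, -0.8779)
edge 4: e_4 = (-2.33, -0.76);  n_4 = (-0.3101, +0.9507)
∠(n_1, n_4) = 133.32°
δ = |180° − 133.32°| = 46.68°
46.68° ≤ 2α = 77.32°  →  valid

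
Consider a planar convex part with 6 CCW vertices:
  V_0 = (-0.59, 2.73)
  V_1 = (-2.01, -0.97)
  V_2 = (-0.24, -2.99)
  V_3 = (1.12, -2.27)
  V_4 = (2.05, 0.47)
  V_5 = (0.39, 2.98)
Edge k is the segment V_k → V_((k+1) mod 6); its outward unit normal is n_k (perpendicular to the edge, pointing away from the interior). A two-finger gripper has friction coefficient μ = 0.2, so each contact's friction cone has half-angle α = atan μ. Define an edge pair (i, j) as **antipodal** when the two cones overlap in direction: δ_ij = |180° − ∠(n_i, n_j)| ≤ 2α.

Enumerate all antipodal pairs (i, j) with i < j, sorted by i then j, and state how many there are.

α = atan 0.2 = 11.31°;  2α = 22.62°
n_0 = (-0.9336, +0.3583)
n_1 = (-0.7521, -0.6590)
n_2 = (+0.4679, -0.8838)
n_3 = (+0.9469, -0.3214)
n_4 = (+0.8341, +0.5516)
n_5 = (-0.2472, +0.9690)
  (0,1): δ = 117.78°  ·
  (0,2): δ = 41.11°  ·
  (0,3): δ = 2.25°  ✓
  (0,4): δ = 54.47°  ·
  (0,5): δ = 125.31°  ·
  (1,2): δ = 103.33°  ·
  (1,3): δ = 59.97°  ·
  (1,4): δ = 7.75°  ✓
  (1,5): δ = 63.08°  ·
  (2,3): δ = 136.65°  ·
  (2,4): δ = 84.42°  ·
  (2,5): δ = 13.59°  ✓
  (3,4): δ = 127.77°  ·
  (3,5): δ = 56.94°  ·
  (4,5): δ = 109.17°  ·
antipodal pairs: 3

count = 3; pairs: (0,3), (1,4), (2,5)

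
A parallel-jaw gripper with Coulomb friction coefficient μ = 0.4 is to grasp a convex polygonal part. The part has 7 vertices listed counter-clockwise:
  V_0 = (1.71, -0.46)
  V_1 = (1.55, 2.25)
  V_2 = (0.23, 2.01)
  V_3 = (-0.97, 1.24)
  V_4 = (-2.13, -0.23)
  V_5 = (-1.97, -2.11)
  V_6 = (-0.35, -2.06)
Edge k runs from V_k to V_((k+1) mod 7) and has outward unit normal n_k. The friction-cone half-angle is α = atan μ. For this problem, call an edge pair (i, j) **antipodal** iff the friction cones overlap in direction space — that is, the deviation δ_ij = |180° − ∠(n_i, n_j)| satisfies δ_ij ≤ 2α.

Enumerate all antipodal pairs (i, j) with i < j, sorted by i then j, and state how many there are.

α = atan 0.4 = 21.80°;  2α = 43.60°
n_0 = (+0.9983, +0.0589)
n_1 = (-0.1789, +0.9839)
n_2 = (-0.5400, +0.8416)
n_3 = (-0.7850, +0.6195)
n_4 = (-0.9964, -0.0848)
n_5 = (+0.0308, -0.9995)
n_6 = (+0.6134, -0.7898)
  (0,1): δ = 83.07°  ·
  (0,2): δ = 60.69°  ·
  (0,3): δ = 41.66°  ✓
  (0,4): δ = 1.49°  ✓
  (0,5): δ = 88.39°  ·
  (0,6): δ = 124.46°  ·
  (1,2): δ = 157.62°  ·
  (1,3): δ = 138.58°  ·
  (1,4): δ = 95.44°  ·
  (1,5): δ = 8.54°  ✓
  (1,6): δ = 27.53°  ✓
  (2,3): δ = 160.96°  ·
  (2,4): δ = 117.82°  ·
  (2,5): δ = 30.92°  ✓
  (2,6): δ = 5.15°  ✓
  (3,4): δ = 136.86°  ·
  (3,5): δ = 49.95°  ·
  (3,6): δ = 13.89°  ✓
  (4,5): δ = 93.10°  ·
  (4,6): δ = 57.03°  ·
  (5,6): δ = 143.93°  ·
antipodal pairs: 7

count = 7; pairs: (0,3), (0,4), (1,5), (1,6), (2,5), (2,6), (3,6)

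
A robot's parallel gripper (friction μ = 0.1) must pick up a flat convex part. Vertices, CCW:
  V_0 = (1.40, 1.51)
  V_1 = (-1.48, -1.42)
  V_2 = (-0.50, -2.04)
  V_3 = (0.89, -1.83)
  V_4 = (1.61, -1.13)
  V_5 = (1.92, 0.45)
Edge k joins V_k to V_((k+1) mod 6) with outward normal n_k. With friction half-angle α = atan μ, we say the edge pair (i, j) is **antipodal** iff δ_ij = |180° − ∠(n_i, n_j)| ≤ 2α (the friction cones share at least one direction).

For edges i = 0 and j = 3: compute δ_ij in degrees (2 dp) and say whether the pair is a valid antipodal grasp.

δ = 1.30°, valid

α = atan 0.1 = 5.71°;  2α = 11.42°
edge 0: e_0 = (-2.88, -2.93);  n_0 = (-0.7132, +0.7010)
edge 3: e_3 = (+0.72, +0.70);  n_3 = (+0.6971, -0.7170)
∠(n_0, n_3) = 178.70°
δ = |180° − 178.70°| = 1.30°
1.30° ≤ 2α = 11.42°  →  valid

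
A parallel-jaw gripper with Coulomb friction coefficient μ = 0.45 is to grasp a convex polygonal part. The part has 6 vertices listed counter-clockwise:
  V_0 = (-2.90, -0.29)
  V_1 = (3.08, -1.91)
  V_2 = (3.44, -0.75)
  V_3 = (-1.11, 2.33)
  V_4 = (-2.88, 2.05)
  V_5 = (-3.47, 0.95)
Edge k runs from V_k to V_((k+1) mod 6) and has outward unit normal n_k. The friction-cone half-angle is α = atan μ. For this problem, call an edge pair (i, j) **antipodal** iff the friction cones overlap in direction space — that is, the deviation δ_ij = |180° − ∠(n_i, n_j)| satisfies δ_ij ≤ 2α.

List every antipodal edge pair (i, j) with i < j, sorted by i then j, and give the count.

α = atan 0.45 = 24.23°;  2α = 48.46°
n_0 = (-0.2615, -0.9652)
n_1 = (+0.9551, -0.2964)
n_2 = (+0.5606, +0.8281)
n_3 = (-0.1562, +0.9877)
n_4 = (-0.8812, +0.4727)
n_5 = (-0.9086, -0.4177)
  (0,1): δ = 92.08°  ·
  (0,2): δ = 18.94°  ✓
  (0,3): δ = 24.15°  ✓
  (0,4): δ = 76.95°  ·
  (0,5): δ = 129.84°  ·
  (1,2): δ = 106.85°  ·
  (1,3): δ = 63.77°  ·
  (1,4): δ = 10.97°  ✓
  (1,5): δ = 41.93°  ✓
  (2,3): δ = 136.92°  ·
  (2,4): δ = 84.11°  ·
  (2,5): δ = 31.22°  ✓
  (3,4): δ = 127.20°  ·
  (3,5): δ = 74.30°  ·
  (4,5): δ = 127.11°  ·
antipodal pairs: 5

count = 5; pairs: (0,2), (0,3), (1,4), (1,5), (2,5)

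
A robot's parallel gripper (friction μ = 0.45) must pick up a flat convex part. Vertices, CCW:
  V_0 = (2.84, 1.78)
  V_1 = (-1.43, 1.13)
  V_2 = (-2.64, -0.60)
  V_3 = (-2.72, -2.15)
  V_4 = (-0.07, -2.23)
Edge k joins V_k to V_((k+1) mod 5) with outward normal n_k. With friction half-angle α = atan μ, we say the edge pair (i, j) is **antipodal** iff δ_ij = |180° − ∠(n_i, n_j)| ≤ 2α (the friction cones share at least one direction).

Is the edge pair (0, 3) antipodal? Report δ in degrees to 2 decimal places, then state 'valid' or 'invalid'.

α = atan 0.45 = 24.23°;  2α = 48.46°
edge 0: e_0 = (-4.27, -0.65);  n_0 = (-0.1505, +0.9886)
edge 3: e_3 = (+2.65, -0.08);  n_3 = (-0.0302, -0.9995)
∠(n_0, n_3) = 169.62°
δ = |180° − 169.62°| = 10.38°
10.38° ≤ 2α = 48.46°  →  valid

δ = 10.38°, valid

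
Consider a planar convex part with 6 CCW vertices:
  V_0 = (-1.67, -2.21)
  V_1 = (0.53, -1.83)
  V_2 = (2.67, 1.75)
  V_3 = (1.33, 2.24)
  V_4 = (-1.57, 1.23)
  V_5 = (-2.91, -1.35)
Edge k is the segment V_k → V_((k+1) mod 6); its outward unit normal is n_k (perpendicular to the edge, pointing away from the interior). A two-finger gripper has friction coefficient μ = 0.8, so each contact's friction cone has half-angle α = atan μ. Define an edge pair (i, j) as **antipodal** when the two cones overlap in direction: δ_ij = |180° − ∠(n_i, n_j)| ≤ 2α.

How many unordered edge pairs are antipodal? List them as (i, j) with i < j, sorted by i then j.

α = atan 0.8 = 38.66°;  2α = 77.32°
n_0 = (+0.1702, -0.9854)
n_1 = (+0.8583, -0.5131)
n_2 = (+0.3434, +0.9392)
n_3 = (-0.3289, +0.9444)
n_4 = (-0.8874, +0.4609)
n_5 = (-0.5699, -0.8217)
  (0,1): δ = 130.67°  ·
  (0,2): δ = 29.89°  ✓
  (0,3): δ = 9.40°  ✓
  (0,4): δ = 52.75°  ✓
  (0,5): δ = 135.46°  ·
  (1,2): δ = 79.22°  ·
  (1,3): δ = 39.93°  ✓
  (1,4): δ = 3.42°  ✓
  (1,5): δ = 86.13°  ·
  (2,3): δ = 140.71°  ·
  (2,4): δ = 97.36°  ·
  (2,5): δ = 14.66°  ✓
  (3,4): δ = 136.65°  ·
  (3,5): δ = 53.95°  ✓
  (4,5): δ = 97.30°  ·
antipodal pairs: 7

count = 7; pairs: (0,2), (0,3), (0,4), (1,3), (1,4), (2,5), (3,5)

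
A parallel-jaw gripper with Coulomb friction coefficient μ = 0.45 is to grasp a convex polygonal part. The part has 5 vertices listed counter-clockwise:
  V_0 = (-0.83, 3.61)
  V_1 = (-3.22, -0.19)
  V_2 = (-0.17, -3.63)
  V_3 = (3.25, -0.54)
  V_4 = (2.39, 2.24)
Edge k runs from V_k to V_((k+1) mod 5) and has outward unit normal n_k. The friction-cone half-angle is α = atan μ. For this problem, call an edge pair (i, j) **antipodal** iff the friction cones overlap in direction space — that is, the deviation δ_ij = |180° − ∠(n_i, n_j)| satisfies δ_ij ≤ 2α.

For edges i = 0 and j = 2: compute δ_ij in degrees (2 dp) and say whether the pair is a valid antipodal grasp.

α = atan 0.45 = 24.23°;  2α = 48.46°
edge 0: e_0 = (-2.39, -3.80);  n_0 = (-0.8465, +0.5324)
edge 2: e_2 = (+3.42, +3.09);  n_2 = (+0.6704, -0.7420)
∠(n_0, n_2) = 164.27°
δ = |180° − 164.27°| = 15.73°
15.73° ≤ 2α = 48.46°  →  valid

δ = 15.73°, valid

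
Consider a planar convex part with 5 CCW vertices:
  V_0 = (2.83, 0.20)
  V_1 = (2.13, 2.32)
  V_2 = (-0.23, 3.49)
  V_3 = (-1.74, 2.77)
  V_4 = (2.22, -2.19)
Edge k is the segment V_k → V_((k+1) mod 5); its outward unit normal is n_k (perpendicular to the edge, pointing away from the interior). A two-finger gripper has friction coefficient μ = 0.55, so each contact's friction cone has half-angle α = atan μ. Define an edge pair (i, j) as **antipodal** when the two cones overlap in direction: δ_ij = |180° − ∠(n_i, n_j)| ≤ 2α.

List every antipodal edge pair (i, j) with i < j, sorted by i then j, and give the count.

count = 4; pairs: (0,3), (1,3), (2,4), (3,4)

α = atan 0.55 = 28.81°;  2α = 57.62°
n_0 = (+0.9496, +0.3135)
n_1 = (+0.4442, +0.8959)
n_2 = (-0.4304, +0.9026)
n_3 = (-0.7815, -0.6239)
n_4 = (+0.9689, -0.2473)
  (0,1): δ = 134.64°  ·
  (0,2): δ = 82.78°  ·
  (0,3): δ = 20.33°  ✓
  (0,4): δ = 147.41°  ·
  (1,2): δ = 128.14°  ·
  (1,3): δ = 25.03°  ✓
  (1,4): δ = 102.05°  ·
  (2,3): δ = 76.89°  ·
  (2,4): δ = 50.19°  ✓
  (3,4): δ = 52.92°  ✓
antipodal pairs: 4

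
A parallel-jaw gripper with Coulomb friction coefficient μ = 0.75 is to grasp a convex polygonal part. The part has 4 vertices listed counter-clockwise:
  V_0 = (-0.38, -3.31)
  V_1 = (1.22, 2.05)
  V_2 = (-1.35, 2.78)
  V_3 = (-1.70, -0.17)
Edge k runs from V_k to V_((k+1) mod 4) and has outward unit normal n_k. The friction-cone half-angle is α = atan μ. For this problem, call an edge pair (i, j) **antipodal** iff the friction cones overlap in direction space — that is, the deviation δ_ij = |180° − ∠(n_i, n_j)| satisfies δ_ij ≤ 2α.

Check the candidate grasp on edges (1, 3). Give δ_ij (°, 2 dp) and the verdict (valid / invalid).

δ = 51.34°, valid

α = atan 0.75 = 36.87°;  2α = 73.74°
edge 1: e_1 = (-2.57, +0.73);  n_1 = (+0.2732, +0.9619)
edge 3: e_3 = (+1.32, -3.14);  n_3 = (-0.9219, -0.3875)
∠(n_1, n_3) = 128.66°
δ = |180° − 128.66°| = 51.34°
51.34° ≤ 2α = 73.74°  →  valid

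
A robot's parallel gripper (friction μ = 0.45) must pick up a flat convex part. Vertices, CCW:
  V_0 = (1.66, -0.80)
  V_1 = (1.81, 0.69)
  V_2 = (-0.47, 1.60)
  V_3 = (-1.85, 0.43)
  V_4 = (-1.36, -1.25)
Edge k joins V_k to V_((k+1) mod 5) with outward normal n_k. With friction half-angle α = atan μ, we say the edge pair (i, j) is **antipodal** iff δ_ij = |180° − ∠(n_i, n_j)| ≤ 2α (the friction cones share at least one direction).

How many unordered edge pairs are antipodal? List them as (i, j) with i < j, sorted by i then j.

count = 4; pairs: (0,2), (0,3), (1,4), (2,4)

α = atan 0.45 = 24.23°;  2α = 48.46°
n_0 = (+0.9950, -0.1002)
n_1 = (+0.3707, +0.9288)
n_2 = (-0.6467, +0.7628)
n_3 = (-0.9600, -0.2800)
n_4 = (+0.1474, -0.9891)
  (0,1): δ = 106.01°  ·
  (0,2): δ = 43.96°  ✓
  (0,3): δ = 22.01°  ✓
  (0,4): δ = 104.22°  ·
  (1,2): δ = 117.95°  ·
  (1,3): δ = 51.98°  ·
  (1,4): δ = 30.23°  ✓
  (2,3): δ = 114.03°  ·
  (2,4): δ = 31.82°  ✓
  (3,4): δ = 97.79°  ·
antipodal pairs: 4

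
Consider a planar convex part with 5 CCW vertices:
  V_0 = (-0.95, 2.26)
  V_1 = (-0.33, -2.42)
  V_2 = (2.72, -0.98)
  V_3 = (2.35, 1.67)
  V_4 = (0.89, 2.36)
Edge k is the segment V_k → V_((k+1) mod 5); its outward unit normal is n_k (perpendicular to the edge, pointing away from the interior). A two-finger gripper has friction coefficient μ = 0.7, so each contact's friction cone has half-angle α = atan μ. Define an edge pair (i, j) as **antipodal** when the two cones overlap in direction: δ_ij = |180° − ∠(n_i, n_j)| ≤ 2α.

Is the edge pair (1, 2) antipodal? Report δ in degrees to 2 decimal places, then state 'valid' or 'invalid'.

δ = 107.33°, invalid

α = atan 0.7 = 34.99°;  2α = 69.98°
edge 1: e_1 = (+3.05, +1.44);  n_1 = (+0.4269, -0.9043)
edge 2: e_2 = (-0.37, +2.65);  n_2 = (+0.9904, +0.1383)
∠(n_1, n_2) = 72.67°
δ = |180° − 72.67°| = 107.33°
107.33° > 2α = 69.98°  →  invalid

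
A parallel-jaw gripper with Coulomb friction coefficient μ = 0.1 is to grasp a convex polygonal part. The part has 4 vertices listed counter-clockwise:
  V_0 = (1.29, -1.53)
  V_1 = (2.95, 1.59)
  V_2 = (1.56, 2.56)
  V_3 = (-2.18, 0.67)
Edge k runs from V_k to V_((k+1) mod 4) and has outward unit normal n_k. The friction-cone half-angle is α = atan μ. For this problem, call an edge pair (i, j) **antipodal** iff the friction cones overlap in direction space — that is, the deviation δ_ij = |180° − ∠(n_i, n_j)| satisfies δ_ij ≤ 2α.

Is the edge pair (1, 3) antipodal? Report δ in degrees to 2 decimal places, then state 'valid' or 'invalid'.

δ = 2.53°, valid

α = atan 0.1 = 5.71°;  2α = 11.42°
edge 1: e_1 = (-1.39, +0.97);  n_1 = (+0.5723, +0.8201)
edge 3: e_3 = (+3.47, -2.20);  n_3 = (-0.5355, -0.8446)
∠(n_1, n_3) = 177.47°
δ = |180° − 177.47°| = 2.53°
2.53° ≤ 2α = 11.42°  →  valid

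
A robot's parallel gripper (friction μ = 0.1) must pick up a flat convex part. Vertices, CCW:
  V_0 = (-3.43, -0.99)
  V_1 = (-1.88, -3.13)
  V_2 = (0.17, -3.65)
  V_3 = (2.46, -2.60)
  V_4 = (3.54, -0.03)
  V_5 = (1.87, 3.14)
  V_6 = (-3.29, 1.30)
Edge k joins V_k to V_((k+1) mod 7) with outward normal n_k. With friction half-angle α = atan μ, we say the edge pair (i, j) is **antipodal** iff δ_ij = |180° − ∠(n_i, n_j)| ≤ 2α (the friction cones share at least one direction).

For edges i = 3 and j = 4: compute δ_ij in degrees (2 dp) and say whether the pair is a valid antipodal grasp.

α = atan 0.1 = 5.71°;  2α = 11.42°
edge 3: e_3 = (+1.08, +2.57);  n_3 = (+0.9219, -0.3874)
edge 4: e_4 = (-1.67, +3.17);  n_4 = (+0.8847, +0.4661)
∠(n_3, n_4) = 50.57°
δ = |180° − 50.57°| = 129.43°
129.43° > 2α = 11.42°  →  invalid

δ = 129.43°, invalid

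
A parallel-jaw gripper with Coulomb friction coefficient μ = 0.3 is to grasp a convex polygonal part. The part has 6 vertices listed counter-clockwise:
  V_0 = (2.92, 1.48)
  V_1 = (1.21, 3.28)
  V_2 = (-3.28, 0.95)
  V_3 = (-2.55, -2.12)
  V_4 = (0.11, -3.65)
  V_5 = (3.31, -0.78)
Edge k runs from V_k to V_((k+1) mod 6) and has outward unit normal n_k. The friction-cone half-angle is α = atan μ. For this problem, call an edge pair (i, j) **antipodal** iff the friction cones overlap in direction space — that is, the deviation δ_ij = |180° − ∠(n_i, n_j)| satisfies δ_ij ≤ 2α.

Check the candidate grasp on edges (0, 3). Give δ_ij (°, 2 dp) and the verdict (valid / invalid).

α = atan 0.3 = 16.70°;  2α = 33.40°
edge 0: e_0 = (-1.71, +1.80);  n_0 = (+0.7250, +0.6887)
edge 3: e_3 = (+2.66, -1.53);  n_3 = (-0.4986, -0.8668)
∠(n_0, n_3) = 163.44°
δ = |180° − 163.44°| = 16.56°
16.56° ≤ 2α = 33.40°  →  valid

δ = 16.56°, valid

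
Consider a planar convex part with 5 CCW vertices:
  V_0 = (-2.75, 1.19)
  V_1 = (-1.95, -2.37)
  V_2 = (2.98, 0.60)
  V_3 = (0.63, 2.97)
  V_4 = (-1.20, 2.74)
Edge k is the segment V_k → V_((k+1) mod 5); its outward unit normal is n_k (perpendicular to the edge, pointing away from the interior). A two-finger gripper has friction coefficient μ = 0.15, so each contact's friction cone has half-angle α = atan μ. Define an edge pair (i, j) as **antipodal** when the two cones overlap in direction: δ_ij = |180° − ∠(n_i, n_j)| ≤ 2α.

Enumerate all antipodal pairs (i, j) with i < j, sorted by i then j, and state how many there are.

count = 1; pairs: (1,4)

α = atan 0.15 = 8.53°;  2α = 17.06°
n_0 = (-0.9757, -0.2193)
n_1 = (+0.5160, -0.8566)
n_2 = (+0.7101, +0.7041)
n_3 = (-0.1247, +0.9922)
n_4 = (-0.7071, +0.7071)
  (0,1): δ = 71.60°  ·
  (0,2): δ = 32.09°  ·
  (0,3): δ = 84.50°  ·
  (0,4): δ = 122.33°  ·
  (1,2): δ = 76.31°  ·
  (1,3): δ = 23.90°  ·
  (1,4): δ = 13.93°  ✓
  (2,3): δ = 127.59°  ·
  (2,4): δ = 89.76°  ·
  (3,4): δ = 142.16°  ·
antipodal pairs: 1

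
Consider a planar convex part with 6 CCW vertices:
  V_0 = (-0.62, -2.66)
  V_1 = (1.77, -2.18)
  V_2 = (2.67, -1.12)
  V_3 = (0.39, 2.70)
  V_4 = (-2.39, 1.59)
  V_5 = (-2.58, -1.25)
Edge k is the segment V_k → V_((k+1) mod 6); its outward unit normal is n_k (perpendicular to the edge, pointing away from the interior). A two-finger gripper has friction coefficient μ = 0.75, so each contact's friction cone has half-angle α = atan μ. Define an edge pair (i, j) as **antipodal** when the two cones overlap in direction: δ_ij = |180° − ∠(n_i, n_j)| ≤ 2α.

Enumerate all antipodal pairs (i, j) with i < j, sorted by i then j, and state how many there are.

α = atan 0.75 = 36.87°;  2α = 73.74°
n_0 = (+0.1969, -0.9804)
n_1 = (+0.7623, -0.6472)
n_2 = (+0.8587, +0.5125)
n_3 = (-0.3708, +0.9287)
n_4 = (-0.9978, +0.0668)
n_5 = (-0.5840, -0.8118)
  (0,1): δ = 141.69°  ·
  (0,2): δ = 70.52°  ✓
  (0,3): δ = 10.41°  ✓
  (0,4): δ = 74.82°  ·
  (0,5): δ = 132.91°  ·
  (1,2): δ = 108.84°  ·
  (1,3): δ = 27.90°  ✓
  (1,4): δ = 36.51°  ✓
  (1,5): δ = 94.60°  ·
  (2,3): δ = 99.07°  ·
  (2,4): δ = 34.66°  ✓
  (2,5): δ = 23.44°  ✓
  (3,4): δ = 115.59°  ·
  (3,5): δ = 57.50°  ✓
  (4,5): δ = 121.90°  ·
antipodal pairs: 7

count = 7; pairs: (0,2), (0,3), (1,3), (1,4), (2,4), (2,5), (3,5)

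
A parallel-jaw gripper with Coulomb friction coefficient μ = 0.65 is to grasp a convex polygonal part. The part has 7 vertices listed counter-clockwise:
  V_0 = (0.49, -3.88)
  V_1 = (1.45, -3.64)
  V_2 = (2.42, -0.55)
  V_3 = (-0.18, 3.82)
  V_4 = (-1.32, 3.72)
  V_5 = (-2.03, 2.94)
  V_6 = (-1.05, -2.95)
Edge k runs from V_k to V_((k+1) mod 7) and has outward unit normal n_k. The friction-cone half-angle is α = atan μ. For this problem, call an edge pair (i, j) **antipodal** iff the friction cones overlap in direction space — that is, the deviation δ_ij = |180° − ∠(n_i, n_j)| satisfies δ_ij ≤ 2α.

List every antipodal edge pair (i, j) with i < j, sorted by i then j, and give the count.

count = 7; pairs: (0,3), (0,4), (1,4), (1,5), (2,5), (2,6), (3,6)

α = atan 0.65 = 33.02°;  2α = 66.05°
n_0 = (+0.2425, -0.9701)
n_1 = (+0.9541, -0.2995)
n_2 = (+0.8594, +0.5113)
n_3 = (-0.0874, +0.9962)
n_4 = (-0.7395, +0.6731)
n_5 = (-0.9864, -0.1641)
n_6 = (-0.5169, -0.8560)
  (0,1): δ = 121.46°  ·
  (0,2): δ = 73.29°  ·
  (0,3): δ = 9.02°  ✓
  (0,4): δ = 33.65°  ✓
  (0,5): δ = 85.41°  ·
  (0,6): δ = 134.84°  ·
  (1,2): δ = 131.82°  ·
  (1,3): δ = 67.56°  ·
  (1,4): δ = 24.88°  ✓
  (1,5): δ = 26.87°  ✓
  (1,6): δ = 76.30°  ·
  (2,3): δ = 115.74°  ·
  (2,4): δ = 73.06°  ·
  (2,5): δ = 21.30°  ✓
  (2,6): δ = 28.12°  ✓
  (3,4): δ = 137.32°  ·
  (3,5): δ = 85.57°  ·
  (3,6): δ = 36.14°  ✓
  (4,5): δ = 128.24°  ·
  (4,6): δ = 78.82°  ·
  (5,6): δ = 130.57°  ·
antipodal pairs: 7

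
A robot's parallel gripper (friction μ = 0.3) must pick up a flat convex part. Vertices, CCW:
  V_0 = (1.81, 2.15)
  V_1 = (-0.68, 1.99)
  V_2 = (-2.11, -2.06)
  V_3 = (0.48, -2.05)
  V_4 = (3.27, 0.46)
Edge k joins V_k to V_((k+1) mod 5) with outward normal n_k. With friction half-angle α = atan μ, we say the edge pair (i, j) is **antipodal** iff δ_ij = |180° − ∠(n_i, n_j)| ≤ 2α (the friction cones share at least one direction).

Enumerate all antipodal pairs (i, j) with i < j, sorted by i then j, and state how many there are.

α = atan 0.3 = 16.70°;  2α = 33.40°
n_0 = (-0.0641, +0.9979)
n_1 = (-0.9429, +0.3329)
n_2 = (+0.0039, -1.0000)
n_3 = (+0.6688, -0.7434)
n_4 = (+0.7567, +0.6537)
  (0,1): δ = 113.12°  ·
  (0,2): δ = 3.46°  ✓
  (0,3): δ = 38.30°  ·
  (0,4): δ = 127.15°  ·
  (1,2): δ = 70.33°  ·
  (1,3): δ = 28.58°  ✓
  (1,4): δ = 60.27°  ·
  (2,3): δ = 138.25°  ·
  (2,4): δ = 49.40°  ·
  (3,4): δ = 91.15°  ·
antipodal pairs: 2

count = 2; pairs: (0,2), (1,3)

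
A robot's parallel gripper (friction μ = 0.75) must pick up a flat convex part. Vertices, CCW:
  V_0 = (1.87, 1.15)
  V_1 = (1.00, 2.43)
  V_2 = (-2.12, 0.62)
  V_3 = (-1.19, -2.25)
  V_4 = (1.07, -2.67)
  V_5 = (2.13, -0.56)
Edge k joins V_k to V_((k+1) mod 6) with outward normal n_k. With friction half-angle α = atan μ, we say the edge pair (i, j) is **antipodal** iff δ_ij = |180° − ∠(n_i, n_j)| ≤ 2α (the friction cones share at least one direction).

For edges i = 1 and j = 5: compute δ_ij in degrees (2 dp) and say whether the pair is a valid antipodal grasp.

δ = 68.53°, valid

α = atan 0.75 = 36.87°;  2α = 73.74°
edge 1: e_1 = (-3.12, -1.81);  n_1 = (-0.5018, +0.8650)
edge 5: e_5 = (-0.26, +1.71);  n_5 = (+0.9886, +0.1503)
∠(n_1, n_5) = 111.47°
δ = |180° − 111.47°| = 68.53°
68.53° ≤ 2α = 73.74°  →  valid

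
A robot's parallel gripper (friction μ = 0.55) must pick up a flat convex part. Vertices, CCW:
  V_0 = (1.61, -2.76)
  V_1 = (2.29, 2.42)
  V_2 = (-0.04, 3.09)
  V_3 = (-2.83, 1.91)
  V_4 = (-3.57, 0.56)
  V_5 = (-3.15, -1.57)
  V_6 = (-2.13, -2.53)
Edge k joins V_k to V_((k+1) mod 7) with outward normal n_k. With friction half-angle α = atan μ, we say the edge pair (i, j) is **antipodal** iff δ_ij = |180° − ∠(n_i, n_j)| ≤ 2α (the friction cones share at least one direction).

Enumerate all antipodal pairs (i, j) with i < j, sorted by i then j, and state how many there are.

count = 6; pairs: (0,3), (0,4), (0,5), (1,5), (1,6), (2,6)

α = atan 0.55 = 28.81°;  2α = 57.62°
n_0 = (+0.9915, -0.1302)
n_1 = (+0.2764, +0.9611)
n_2 = (-0.3895, +0.9210)
n_3 = (-0.8769, +0.4807)
n_4 = (-0.9811, -0.1935)
n_5 = (-0.6854, -0.7282)
n_6 = (-0.0614, -0.9981)
  (0,1): δ = 98.56°  ·
  (0,2): δ = 59.60°  ·
  (0,3): δ = 21.25°  ✓
  (0,4): δ = 18.63°  ✓
  (0,5): δ = 54.21°  ✓
  (0,6): δ = 93.96°  ·
  (1,2): δ = 141.03°  ·
  (1,3): δ = 102.69°  ·
  (1,4): δ = 62.80°  ·
  (1,5): δ = 27.22°  ✓
  (1,6): δ = 12.52°  ✓
  (2,3): δ = 141.65°  ·
  (2,4): δ = 101.77°  ·
  (2,5): δ = 66.19°  ·
  (2,6): δ = 26.44°  ✓
  (3,4): δ = 140.12°  ·
  (3,5): δ = 104.54°  ·
  (3,6): δ = 64.79°  ·
  (4,5): δ = 144.42°  ·
  (4,6): δ = 104.67°  ·
  (5,6): δ = 140.25°  ·
antipodal pairs: 6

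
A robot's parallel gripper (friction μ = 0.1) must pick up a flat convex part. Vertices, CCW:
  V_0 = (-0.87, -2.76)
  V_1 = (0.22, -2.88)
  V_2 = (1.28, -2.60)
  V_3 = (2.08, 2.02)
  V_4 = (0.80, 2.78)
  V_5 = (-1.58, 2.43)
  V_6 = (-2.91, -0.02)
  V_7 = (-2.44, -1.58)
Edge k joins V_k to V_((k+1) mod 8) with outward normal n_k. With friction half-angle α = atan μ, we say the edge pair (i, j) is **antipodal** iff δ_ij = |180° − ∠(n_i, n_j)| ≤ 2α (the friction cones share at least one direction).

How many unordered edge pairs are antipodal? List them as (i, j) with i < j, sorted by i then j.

count = 2; pairs: (1,4), (3,7)

α = atan 0.1 = 5.71°;  2α = 11.42°
n_0 = (-0.1094, -0.9940)
n_1 = (+0.2554, -0.9668)
n_2 = (+0.9853, -0.1706)
n_3 = (+0.5105, +0.8599)
n_4 = (-0.1455, +0.9894)
n_5 = (-0.8789, +0.4771)
n_6 = (-0.9575, -0.2885)
n_7 = (-0.6008, -0.7994)
  (0,1): δ = 158.92°  ·
  (0,2): δ = 93.54°  ·
  (0,3): δ = 24.42°  ·
  (0,4): δ = 14.65°  ·
  (0,5): δ = 67.79°  ·
  (0,6): δ = 113.05°  ·
  (0,7): δ = 149.35°  ·
  (1,2): δ = 114.62°  ·
  (1,3): δ = 45.50°  ·
  (1,4): δ = 6.43°  ✓
  (1,5): δ = 46.71°  ·
  (1,6): δ = 91.97°  ·
  (1,7): δ = 128.27°  ·
  (2,3): δ = 110.88°  ·
  (2,4): δ = 71.81°  ·
  (2,5): δ = 18.67°  ·
  (2,6): δ = 26.59°  ·
  (2,7): δ = 62.90°  ·
  (3,4): δ = 140.93°  ·
  (3,5): δ = 87.80°  ·
  (3,6): δ = 42.53°  ·
  (3,7): δ = 6.23°  ✓
  (4,5): δ = 126.86°  ·
  (4,6): δ = 81.60°  ·
  (4,7): δ = 45.29°  ·
  (5,6): δ = 134.74°  ·
  (5,7): δ = 98.43°  ·
  (6,7): δ = 143.69°  ·
antipodal pairs: 2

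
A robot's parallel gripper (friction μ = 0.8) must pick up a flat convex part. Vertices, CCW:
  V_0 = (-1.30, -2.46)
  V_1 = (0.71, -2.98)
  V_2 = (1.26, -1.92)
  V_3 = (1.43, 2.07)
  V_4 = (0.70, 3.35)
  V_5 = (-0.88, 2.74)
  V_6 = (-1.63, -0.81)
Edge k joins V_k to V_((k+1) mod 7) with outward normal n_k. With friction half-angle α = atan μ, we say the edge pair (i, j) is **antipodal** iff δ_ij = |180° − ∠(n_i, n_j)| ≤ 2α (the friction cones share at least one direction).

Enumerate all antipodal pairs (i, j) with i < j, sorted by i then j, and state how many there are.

count = 10; pairs: (0,3), (0,4), (1,4), (1,5), (1,6), (2,4), (2,5), (2,6), (3,5), (3,6)

α = atan 0.8 = 38.66°;  2α = 77.32°
n_0 = (-0.2505, -0.9681)
n_1 = (+0.8876, -0.4606)
n_2 = (+0.9991, -0.0426)
n_3 = (+0.8687, +0.4954)
n_4 = (-0.3602, +0.9329)
n_5 = (-0.9784, +0.2067)
n_6 = (-0.9806, -0.1961)
  (0,1): δ = 102.92°  ·
  (0,2): δ = 77.93°  ·
  (0,3): δ = 45.80°  ✓
  (0,4): δ = 35.62°  ✓
  (0,5): δ = 92.58°  ·
  (0,6): δ = 115.81°  ·
  (1,2): δ = 155.02°  ·
  (1,3): δ = 122.88°  ·
  (1,4): δ = 41.47°  ✓
  (1,5): δ = 15.49°  ✓
  (1,6): δ = 38.73°  ✓
  (2,3): δ = 147.86°  ·
  (2,4): δ = 66.45°  ✓
  (2,5): δ = 9.49°  ✓
  (2,6): δ = 13.75°  ✓
  (3,4): δ = 98.59°  ·
  (3,5): δ = 41.63°  ✓
  (3,6): δ = 18.39°  ✓
  (4,5): δ = 123.04°  ·
  (4,6): δ = 99.80°  ·
  (5,6): δ = 156.76°  ·
antipodal pairs: 10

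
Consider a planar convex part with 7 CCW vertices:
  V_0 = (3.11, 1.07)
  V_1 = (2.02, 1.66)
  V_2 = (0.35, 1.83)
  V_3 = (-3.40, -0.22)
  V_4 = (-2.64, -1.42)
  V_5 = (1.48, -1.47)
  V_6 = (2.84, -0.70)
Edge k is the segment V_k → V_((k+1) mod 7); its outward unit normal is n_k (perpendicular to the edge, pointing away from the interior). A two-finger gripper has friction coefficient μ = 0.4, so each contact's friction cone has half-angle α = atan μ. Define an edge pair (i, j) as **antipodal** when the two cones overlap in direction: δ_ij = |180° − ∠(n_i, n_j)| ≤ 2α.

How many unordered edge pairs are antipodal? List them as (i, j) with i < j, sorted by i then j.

count = 7; pairs: (0,3), (0,4), (1,4), (1,5), (2,4), (2,5), (3,6)

α = atan 0.4 = 21.80°;  2α = 43.60°
n_0 = (+0.4760, +0.8794)
n_1 = (+0.1013, +0.9949)
n_2 = (-0.4797, +0.8774)
n_3 = (-0.8448, -0.5351)
n_4 = (-0.0121, -0.9999)
n_5 = (+0.4927, -0.8702)
n_6 = (+0.9886, -0.1508)
  (0,1): δ = 157.39°  ·
  (0,2): δ = 122.91°  ·
  (0,3): δ = 29.23°  ✓
  (0,4): δ = 27.73°  ✓
  (0,5): δ = 57.94°  ·
  (0,6): δ = 109.75°  ·
  (1,2): δ = 145.52°  ·
  (1,3): δ = 51.84°  ·
  (1,4): δ = 5.12°  ✓
  (1,5): δ = 35.33°  ✓
  (1,6): δ = 87.14°  ·
  (2,3): δ = 86.32°  ·
  (2,4): δ = 29.36°  ✓
  (2,5): δ = 0.85°  ✓
  (2,6): δ = 52.66°  ·
  (3,4): δ = 123.04°  ·
  (3,5): δ = 92.83°  ·
  (3,6): δ = 41.02°  ✓
  (4,5): δ = 149.79°  ·
  (4,6): δ = 97.98°  ·
  (5,6): δ = 128.19°  ·
antipodal pairs: 7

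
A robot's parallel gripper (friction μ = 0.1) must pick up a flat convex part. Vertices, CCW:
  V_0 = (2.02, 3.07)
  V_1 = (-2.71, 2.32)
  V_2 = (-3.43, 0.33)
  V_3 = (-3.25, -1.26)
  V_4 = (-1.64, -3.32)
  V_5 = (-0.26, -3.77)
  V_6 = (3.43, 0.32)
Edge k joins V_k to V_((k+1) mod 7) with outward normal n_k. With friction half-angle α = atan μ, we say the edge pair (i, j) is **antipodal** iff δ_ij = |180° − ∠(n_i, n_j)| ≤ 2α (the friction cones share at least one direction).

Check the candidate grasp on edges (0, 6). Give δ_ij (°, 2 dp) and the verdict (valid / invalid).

α = atan 0.1 = 5.71°;  2α = 11.42°
edge 0: e_0 = (-4.73, -0.75);  n_0 = (-0.1566, +0.9877)
edge 6: e_6 = (-1.41, +2.75);  n_6 = (+0.8899, +0.4563)
∠(n_0, n_6) = 71.86°
δ = |180° − 71.86°| = 108.14°
108.14° > 2α = 11.42°  →  invalid

δ = 108.14°, invalid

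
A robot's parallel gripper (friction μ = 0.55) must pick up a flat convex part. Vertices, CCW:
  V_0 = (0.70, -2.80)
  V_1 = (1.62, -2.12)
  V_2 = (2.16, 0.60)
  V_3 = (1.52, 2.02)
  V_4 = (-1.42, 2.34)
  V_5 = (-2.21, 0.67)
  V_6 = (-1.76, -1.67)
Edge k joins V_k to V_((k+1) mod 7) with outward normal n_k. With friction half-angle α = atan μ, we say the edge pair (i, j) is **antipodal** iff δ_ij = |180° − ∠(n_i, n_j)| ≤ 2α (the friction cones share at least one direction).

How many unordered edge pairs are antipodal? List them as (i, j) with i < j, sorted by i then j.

count = 8; pairs: (0,3), (0,4), (1,4), (1,5), (2,4), (2,5), (2,6), (3,6)

α = atan 0.55 = 28.81°;  2α = 57.62°
n_0 = (+0.5944, -0.8042)
n_1 = (+0.9809, -0.1947)
n_2 = (+0.9117, +0.4109)
n_3 = (+0.1082, +0.9941)
n_4 = (-0.9040, +0.4276)
n_5 = (-0.9820, -0.1888)
n_6 = (-0.4174, -0.9087)
  (0,1): δ = 137.70°  ·
  (0,2): δ = 102.21°  ·
  (0,3): δ = 42.68°  ✓
  (0,4): δ = 28.21°  ✓
  (0,5): δ = 64.42°  ·
  (0,6): δ = 118.86°  ·
  (1,2): δ = 144.51°  ·
  (1,3): δ = 84.98°  ·
  (1,4): δ = 14.09°  ✓
  (1,5): δ = 22.11°  ✓
  (1,6): δ = 76.56°  ·
  (2,3): δ = 120.47°  ·
  (2,4): δ = 49.58°  ✓
  (2,5): δ = 13.38°  ✓
  (2,6): δ = 41.07°  ✓
  (3,4): δ = 109.10°  ·
  (3,5): δ = 72.90°  ·
  (3,6): δ = 18.46°  ✓
  (4,5): δ = 143.80°  ·
  (4,6): δ = 89.35°  ·
  (5,6): δ = 125.56°  ·
antipodal pairs: 8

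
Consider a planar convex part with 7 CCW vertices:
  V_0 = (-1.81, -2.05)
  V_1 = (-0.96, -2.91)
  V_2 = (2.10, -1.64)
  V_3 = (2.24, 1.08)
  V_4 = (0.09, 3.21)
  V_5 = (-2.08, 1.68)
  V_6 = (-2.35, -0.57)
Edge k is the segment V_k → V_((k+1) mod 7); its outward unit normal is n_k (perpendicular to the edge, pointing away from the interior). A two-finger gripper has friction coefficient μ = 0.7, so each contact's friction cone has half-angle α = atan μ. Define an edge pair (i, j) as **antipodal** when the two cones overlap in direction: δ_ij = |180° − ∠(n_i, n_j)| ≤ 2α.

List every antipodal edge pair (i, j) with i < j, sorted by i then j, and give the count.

α = atan 0.7 = 34.99°;  2α = 69.98°
n_0 = (-0.7112, -0.7030)
n_1 = (+0.3833, -0.9236)
n_2 = (+0.9987, -0.0514)
n_3 = (+0.7038, +0.7104)
n_4 = (-0.5762, +0.8173)
n_5 = (-0.9929, +0.1191)
n_6 = (-0.9394, -0.3428)
  (0,1): δ = 112.12°  ·
  (0,2): δ = 47.61°  ✓
  (0,3): δ = 0.60°  ✓
  (0,4): δ = 80.52°  ·
  (0,5): δ = 128.49°  ·
  (0,6): δ = 155.38°  ·
  (1,2): δ = 115.49°  ·
  (1,3): δ = 67.27°  ✓
  (1,4): δ = 12.65°  ✓
  (1,5): δ = 60.62°  ✓
  (1,6): δ = 87.51°  ·
  (2,3): δ = 131.79°  ·
  (2,4): δ = 51.87°  ✓
  (2,5): δ = 3.90°  ✓
  (2,6): δ = 22.99°  ✓
  (3,4): δ = 100.08°  ·
  (3,5): δ = 52.11°  ✓
  (3,6): δ = 25.22°  ✓
  (4,5): δ = 132.03°  ·
  (4,6): δ = 105.14°  ·
  (5,6): δ = 153.11°  ·
antipodal pairs: 10

count = 10; pairs: (0,2), (0,3), (1,3), (1,4), (1,5), (2,4), (2,5), (2,6), (3,5), (3,6)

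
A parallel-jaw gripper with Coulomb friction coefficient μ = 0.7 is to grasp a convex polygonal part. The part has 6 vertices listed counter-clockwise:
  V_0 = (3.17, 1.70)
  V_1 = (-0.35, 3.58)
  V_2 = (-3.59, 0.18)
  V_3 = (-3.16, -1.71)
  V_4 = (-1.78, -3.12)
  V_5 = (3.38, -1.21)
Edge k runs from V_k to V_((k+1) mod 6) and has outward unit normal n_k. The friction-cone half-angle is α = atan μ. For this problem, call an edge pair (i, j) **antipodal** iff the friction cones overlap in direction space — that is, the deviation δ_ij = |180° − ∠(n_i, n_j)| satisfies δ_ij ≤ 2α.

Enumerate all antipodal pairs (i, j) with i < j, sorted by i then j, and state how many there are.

α = atan 0.7 = 34.99°;  2α = 69.98°
n_0 = (+0.4711, +0.8821)
n_1 = (-0.7239, +0.6899)
n_2 = (-0.9751, -0.2218)
n_3 = (-0.7147, -0.6995)
n_4 = (+0.3471, -0.9378)
n_5 = (+0.9974, +0.0720)
  (0,1): δ = 105.51°  ·
  (0,2): δ = 49.08°  ✓
  (0,3): δ = 17.51°  ✓
  (0,4): δ = 48.42°  ✓
  (0,5): δ = 122.23°  ·
  (1,2): δ = 123.56°  ·
  (1,3): δ = 92.00°  ·
  (1,4): δ = 26.07°  ✓
  (1,5): δ = 47.75°  ✓
  (2,3): δ = 148.43°  ·
  (2,4): δ = 82.51°  ·
  (2,5): δ = 8.69°  ✓
  (3,4): δ = 114.07°  ·
  (3,5): δ = 40.26°  ✓
  (4,5): δ = 106.18°  ·
antipodal pairs: 7

count = 7; pairs: (0,2), (0,3), (0,4), (1,4), (1,5), (2,5), (3,5)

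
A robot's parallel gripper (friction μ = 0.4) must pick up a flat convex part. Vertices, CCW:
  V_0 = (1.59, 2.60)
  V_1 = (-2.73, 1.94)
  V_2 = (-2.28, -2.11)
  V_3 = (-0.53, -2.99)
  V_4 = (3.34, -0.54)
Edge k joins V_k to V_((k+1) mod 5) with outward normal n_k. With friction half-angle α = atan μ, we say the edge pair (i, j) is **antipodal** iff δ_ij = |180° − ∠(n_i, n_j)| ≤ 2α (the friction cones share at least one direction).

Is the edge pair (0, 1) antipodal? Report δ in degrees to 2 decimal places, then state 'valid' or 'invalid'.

δ = 92.35°, invalid

α = atan 0.4 = 21.80°;  2α = 43.60°
edge 0: e_0 = (-4.32, -0.66);  n_0 = (-0.1510, +0.9885)
edge 1: e_1 = (+0.45, -4.05);  n_1 = (-0.9939, -0.1104)
∠(n_0, n_1) = 87.65°
δ = |180° − 87.65°| = 92.35°
92.35° > 2α = 43.60°  →  invalid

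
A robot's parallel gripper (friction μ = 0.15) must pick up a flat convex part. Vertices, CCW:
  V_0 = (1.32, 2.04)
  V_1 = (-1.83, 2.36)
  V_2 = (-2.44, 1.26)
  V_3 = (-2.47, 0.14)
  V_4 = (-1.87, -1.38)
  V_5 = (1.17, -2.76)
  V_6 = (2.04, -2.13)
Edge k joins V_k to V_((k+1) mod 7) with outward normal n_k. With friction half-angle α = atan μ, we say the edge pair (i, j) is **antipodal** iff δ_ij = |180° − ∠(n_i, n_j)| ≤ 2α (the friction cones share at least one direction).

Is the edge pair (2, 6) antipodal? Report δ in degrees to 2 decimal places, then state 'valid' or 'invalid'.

δ = 11.33°, valid

α = atan 0.15 = 8.53°;  2α = 17.06°
edge 2: e_2 = (-0.03, -1.12);  n_2 = (-0.9996, +0.0268)
edge 6: e_6 = (-0.72, +4.17);  n_6 = (+0.9854, +0.1701)
∠(n_2, n_6) = 168.67°
δ = |180° − 168.67°| = 11.33°
11.33° ≤ 2α = 17.06°  →  valid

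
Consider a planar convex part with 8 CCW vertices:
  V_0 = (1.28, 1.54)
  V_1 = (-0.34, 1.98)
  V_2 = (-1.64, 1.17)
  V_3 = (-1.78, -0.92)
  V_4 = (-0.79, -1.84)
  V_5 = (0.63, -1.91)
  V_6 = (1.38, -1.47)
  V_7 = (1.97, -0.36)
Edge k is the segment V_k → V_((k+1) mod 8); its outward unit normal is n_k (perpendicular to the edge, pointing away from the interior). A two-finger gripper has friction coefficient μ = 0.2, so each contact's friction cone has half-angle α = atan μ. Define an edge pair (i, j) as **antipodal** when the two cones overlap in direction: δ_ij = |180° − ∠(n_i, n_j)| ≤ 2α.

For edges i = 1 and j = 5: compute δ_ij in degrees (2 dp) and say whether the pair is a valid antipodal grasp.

α = atan 0.2 = 11.31°;  2α = 22.62°
edge 1: e_1 = (-1.30, -0.81);  n_1 = (-0.5288, +0.8487)
edge 5: e_5 = (+0.75, +0.44);  n_5 = (+0.5060, -0.8625)
∠(n_1, n_5) = 178.47°
δ = |180° − 178.47°| = 1.53°
1.53° ≤ 2α = 22.62°  →  valid

δ = 1.53°, valid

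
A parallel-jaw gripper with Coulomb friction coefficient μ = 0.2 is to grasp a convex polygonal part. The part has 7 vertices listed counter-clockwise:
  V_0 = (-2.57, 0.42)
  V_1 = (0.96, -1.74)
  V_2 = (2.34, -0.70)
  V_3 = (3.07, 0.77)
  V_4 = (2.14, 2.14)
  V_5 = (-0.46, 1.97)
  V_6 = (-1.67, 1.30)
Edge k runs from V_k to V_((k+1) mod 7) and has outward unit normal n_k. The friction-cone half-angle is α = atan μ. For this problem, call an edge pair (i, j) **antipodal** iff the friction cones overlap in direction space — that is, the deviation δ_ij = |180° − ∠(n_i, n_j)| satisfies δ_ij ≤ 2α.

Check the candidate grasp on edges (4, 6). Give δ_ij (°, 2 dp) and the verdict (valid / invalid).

α = atan 0.2 = 11.31°;  2α = 22.62°
edge 4: e_4 = (-2.60, -0.17);  n_4 = (-0.0652, +0.9979)
edge 6: e_6 = (-0.90, -0.88);  n_6 = (-0.6991, +0.7150)
∠(n_4, n_6) = 40.62°
δ = |180° − 40.62°| = 139.38°
139.38° > 2α = 22.62°  →  invalid

δ = 139.38°, invalid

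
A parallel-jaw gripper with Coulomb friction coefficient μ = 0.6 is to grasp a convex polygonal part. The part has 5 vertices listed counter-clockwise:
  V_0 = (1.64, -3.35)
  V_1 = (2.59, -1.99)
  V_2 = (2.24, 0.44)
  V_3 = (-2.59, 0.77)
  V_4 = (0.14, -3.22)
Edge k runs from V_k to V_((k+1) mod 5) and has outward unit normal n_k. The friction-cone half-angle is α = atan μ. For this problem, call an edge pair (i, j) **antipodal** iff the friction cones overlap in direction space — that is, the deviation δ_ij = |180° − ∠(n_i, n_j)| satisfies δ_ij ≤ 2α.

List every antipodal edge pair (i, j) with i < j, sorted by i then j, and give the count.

count = 4; pairs: (0,2), (1,3), (2,3), (2,4)

α = atan 0.6 = 30.96°;  2α = 61.93°
n_0 = (+0.8198, -0.5727)
n_1 = (+0.9898, +0.1426)
n_2 = (+0.0682, +0.9977)
n_3 = (-0.8253, -0.5647)
n_4 = (-0.0863, -0.9963)
  (0,1): δ = 136.87°  ·
  (0,2): δ = 58.97°  ✓
  (0,3): δ = 69.32°  ·
  (0,4): δ = 119.98°  ·
  (1,2): δ = 102.10°  ·
  (1,3): δ = 26.18°  ✓
  (1,4): δ = 76.85°  ·
  (2,3): δ = 51.71°  ✓
  (2,4): δ = 1.04°  ✓
  (3,4): δ = 129.33°  ·
antipodal pairs: 4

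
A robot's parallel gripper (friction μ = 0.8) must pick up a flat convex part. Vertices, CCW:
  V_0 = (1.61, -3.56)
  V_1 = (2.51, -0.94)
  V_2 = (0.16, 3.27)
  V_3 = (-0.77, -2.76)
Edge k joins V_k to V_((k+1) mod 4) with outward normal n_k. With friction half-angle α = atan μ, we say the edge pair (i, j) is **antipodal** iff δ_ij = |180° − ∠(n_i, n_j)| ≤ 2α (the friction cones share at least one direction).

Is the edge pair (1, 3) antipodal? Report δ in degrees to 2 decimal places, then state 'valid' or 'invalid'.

δ = 42.25°, valid

α = atan 0.8 = 38.66°;  2α = 77.32°
edge 1: e_1 = (-2.35, +4.21);  n_1 = (+0.8732, +0.4874)
edge 3: e_3 = (+2.38, -0.80);  n_3 = (-0.3186, -0.9479)
∠(n_1, n_3) = 137.75°
δ = |180° − 137.75°| = 42.25°
42.25° ≤ 2α = 77.32°  →  valid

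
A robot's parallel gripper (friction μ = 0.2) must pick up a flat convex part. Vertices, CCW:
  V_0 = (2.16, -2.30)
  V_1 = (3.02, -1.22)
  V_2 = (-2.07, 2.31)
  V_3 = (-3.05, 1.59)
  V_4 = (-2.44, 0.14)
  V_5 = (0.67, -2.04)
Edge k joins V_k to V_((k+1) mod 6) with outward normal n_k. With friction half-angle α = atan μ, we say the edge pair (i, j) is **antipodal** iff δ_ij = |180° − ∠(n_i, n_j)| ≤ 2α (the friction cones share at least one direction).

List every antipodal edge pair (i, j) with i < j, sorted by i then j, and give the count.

count = 2; pairs: (0,2), (1,4)

α = atan 0.2 = 11.31°;  2α = 22.62°
n_0 = (+0.7823, -0.6229)
n_1 = (+0.5699, +0.8217)
n_2 = (-0.5921, +0.8059)
n_3 = (-0.9218, -0.3878)
n_4 = (-0.5740, -0.8189)
n_5 = (-0.1719, -0.9851)
  (0,1): δ = 86.21°  ·
  (0,2): δ = 15.17°  ✓
  (0,3): δ = 61.35°  ·
  (0,4): δ = 93.50°  ·
  (0,5): δ = 118.63°  ·
  (1,2): δ = 108.95°  ·
  (1,3): δ = 32.44°  ·
  (1,4): δ = 0.29°  ✓
  (1,5): δ = 24.84°  ·
  (2,3): δ = 103.49°  ·
  (2,4): δ = 71.33°  ·
  (2,5): δ = 46.20°  ·
  (3,4): δ = 147.85°  ·
  (3,5): δ = 122.71°  ·
  (4,5): δ = 154.87°  ·
antipodal pairs: 2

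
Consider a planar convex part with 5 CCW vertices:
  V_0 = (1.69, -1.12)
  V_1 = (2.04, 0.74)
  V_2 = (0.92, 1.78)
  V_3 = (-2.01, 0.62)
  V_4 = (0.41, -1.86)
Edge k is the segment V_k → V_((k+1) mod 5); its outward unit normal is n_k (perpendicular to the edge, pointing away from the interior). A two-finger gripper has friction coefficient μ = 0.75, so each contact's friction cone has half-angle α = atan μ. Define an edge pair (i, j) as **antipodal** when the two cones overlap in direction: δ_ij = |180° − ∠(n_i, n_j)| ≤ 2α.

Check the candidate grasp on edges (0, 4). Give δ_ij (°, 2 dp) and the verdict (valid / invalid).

α = atan 0.75 = 36.87°;  2α = 73.74°
edge 0: e_0 = (+0.35, +1.86);  n_0 = (+0.9828, -0.1849)
edge 4: e_4 = (+1.28, +0.74);  n_4 = (+0.5005, -0.8657)
∠(n_0, n_4) = 49.31°
δ = |180° − 49.31°| = 130.69°
130.69° > 2α = 73.74°  →  invalid

δ = 130.69°, invalid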